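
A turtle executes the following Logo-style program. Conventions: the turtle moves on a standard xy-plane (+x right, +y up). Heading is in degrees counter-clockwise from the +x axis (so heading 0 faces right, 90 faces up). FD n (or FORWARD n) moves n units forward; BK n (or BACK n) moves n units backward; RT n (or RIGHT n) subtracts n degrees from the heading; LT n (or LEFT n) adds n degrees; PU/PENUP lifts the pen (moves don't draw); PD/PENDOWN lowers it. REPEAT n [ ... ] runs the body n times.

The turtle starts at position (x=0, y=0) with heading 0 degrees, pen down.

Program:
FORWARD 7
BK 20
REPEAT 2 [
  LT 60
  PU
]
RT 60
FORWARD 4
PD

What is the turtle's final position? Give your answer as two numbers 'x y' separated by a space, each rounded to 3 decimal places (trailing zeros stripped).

Executing turtle program step by step:
Start: pos=(0,0), heading=0, pen down
FD 7: (0,0) -> (7,0) [heading=0, draw]
BK 20: (7,0) -> (-13,0) [heading=0, draw]
REPEAT 2 [
  -- iteration 1/2 --
  LT 60: heading 0 -> 60
  PU: pen up
  -- iteration 2/2 --
  LT 60: heading 60 -> 120
  PU: pen up
]
RT 60: heading 120 -> 60
FD 4: (-13,0) -> (-11,3.464) [heading=60, move]
PD: pen down
Final: pos=(-11,3.464), heading=60, 2 segment(s) drawn

Answer: -11 3.464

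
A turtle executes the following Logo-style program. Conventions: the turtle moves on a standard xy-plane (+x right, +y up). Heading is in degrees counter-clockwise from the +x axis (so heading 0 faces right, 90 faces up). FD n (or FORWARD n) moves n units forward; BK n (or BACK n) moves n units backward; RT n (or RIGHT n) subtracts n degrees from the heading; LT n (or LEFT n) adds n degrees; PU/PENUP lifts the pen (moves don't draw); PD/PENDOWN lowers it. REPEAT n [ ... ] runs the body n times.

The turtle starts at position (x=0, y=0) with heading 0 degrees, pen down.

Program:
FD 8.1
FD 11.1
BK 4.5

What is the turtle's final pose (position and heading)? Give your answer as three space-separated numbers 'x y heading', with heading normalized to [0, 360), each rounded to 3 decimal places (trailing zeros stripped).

Answer: 14.7 0 0

Derivation:
Executing turtle program step by step:
Start: pos=(0,0), heading=0, pen down
FD 8.1: (0,0) -> (8.1,0) [heading=0, draw]
FD 11.1: (8.1,0) -> (19.2,0) [heading=0, draw]
BK 4.5: (19.2,0) -> (14.7,0) [heading=0, draw]
Final: pos=(14.7,0), heading=0, 3 segment(s) drawn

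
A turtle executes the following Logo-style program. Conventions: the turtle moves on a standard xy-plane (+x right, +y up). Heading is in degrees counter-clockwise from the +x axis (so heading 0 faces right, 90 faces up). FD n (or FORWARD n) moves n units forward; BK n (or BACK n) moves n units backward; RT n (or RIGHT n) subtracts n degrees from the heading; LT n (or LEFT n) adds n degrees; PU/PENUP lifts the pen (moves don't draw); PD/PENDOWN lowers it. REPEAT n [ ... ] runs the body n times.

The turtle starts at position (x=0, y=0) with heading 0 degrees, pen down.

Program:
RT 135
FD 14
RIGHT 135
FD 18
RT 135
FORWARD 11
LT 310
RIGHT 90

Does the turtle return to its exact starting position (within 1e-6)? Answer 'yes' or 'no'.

Answer: no

Derivation:
Executing turtle program step by step:
Start: pos=(0,0), heading=0, pen down
RT 135: heading 0 -> 225
FD 14: (0,0) -> (-9.899,-9.899) [heading=225, draw]
RT 135: heading 225 -> 90
FD 18: (-9.899,-9.899) -> (-9.899,8.101) [heading=90, draw]
RT 135: heading 90 -> 315
FD 11: (-9.899,8.101) -> (-2.121,0.322) [heading=315, draw]
LT 310: heading 315 -> 265
RT 90: heading 265 -> 175
Final: pos=(-2.121,0.322), heading=175, 3 segment(s) drawn

Start position: (0, 0)
Final position: (-2.121, 0.322)
Distance = 2.146; >= 1e-6 -> NOT closed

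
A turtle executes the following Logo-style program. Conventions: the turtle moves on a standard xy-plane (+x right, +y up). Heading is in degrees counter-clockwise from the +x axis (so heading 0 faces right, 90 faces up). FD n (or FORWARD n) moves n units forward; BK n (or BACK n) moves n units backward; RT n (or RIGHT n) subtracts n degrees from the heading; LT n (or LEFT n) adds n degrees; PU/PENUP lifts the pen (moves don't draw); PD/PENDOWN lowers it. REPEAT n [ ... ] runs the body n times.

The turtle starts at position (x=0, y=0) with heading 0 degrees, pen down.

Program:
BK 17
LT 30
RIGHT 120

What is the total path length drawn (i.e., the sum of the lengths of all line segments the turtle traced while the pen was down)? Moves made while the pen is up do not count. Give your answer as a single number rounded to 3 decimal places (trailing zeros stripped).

Answer: 17

Derivation:
Executing turtle program step by step:
Start: pos=(0,0), heading=0, pen down
BK 17: (0,0) -> (-17,0) [heading=0, draw]
LT 30: heading 0 -> 30
RT 120: heading 30 -> 270
Final: pos=(-17,0), heading=270, 1 segment(s) drawn

Segment lengths:
  seg 1: (0,0) -> (-17,0), length = 17
Total = 17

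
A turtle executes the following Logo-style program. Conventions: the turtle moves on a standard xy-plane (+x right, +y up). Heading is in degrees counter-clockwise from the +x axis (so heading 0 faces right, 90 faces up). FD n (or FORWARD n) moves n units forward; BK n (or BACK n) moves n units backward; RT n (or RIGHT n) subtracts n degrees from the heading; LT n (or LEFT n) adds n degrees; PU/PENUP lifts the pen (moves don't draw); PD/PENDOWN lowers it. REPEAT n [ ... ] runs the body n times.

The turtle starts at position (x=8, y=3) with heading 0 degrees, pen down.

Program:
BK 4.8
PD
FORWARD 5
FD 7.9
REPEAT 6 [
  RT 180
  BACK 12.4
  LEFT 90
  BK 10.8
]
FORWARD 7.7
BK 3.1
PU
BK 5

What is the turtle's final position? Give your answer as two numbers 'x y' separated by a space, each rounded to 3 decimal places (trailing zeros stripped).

Executing turtle program step by step:
Start: pos=(8,3), heading=0, pen down
BK 4.8: (8,3) -> (3.2,3) [heading=0, draw]
PD: pen down
FD 5: (3.2,3) -> (8.2,3) [heading=0, draw]
FD 7.9: (8.2,3) -> (16.1,3) [heading=0, draw]
REPEAT 6 [
  -- iteration 1/6 --
  RT 180: heading 0 -> 180
  BK 12.4: (16.1,3) -> (28.5,3) [heading=180, draw]
  LT 90: heading 180 -> 270
  BK 10.8: (28.5,3) -> (28.5,13.8) [heading=270, draw]
  -- iteration 2/6 --
  RT 180: heading 270 -> 90
  BK 12.4: (28.5,13.8) -> (28.5,1.4) [heading=90, draw]
  LT 90: heading 90 -> 180
  BK 10.8: (28.5,1.4) -> (39.3,1.4) [heading=180, draw]
  -- iteration 3/6 --
  RT 180: heading 180 -> 0
  BK 12.4: (39.3,1.4) -> (26.9,1.4) [heading=0, draw]
  LT 90: heading 0 -> 90
  BK 10.8: (26.9,1.4) -> (26.9,-9.4) [heading=90, draw]
  -- iteration 4/6 --
  RT 180: heading 90 -> 270
  BK 12.4: (26.9,-9.4) -> (26.9,3) [heading=270, draw]
  LT 90: heading 270 -> 0
  BK 10.8: (26.9,3) -> (16.1,3) [heading=0, draw]
  -- iteration 5/6 --
  RT 180: heading 0 -> 180
  BK 12.4: (16.1,3) -> (28.5,3) [heading=180, draw]
  LT 90: heading 180 -> 270
  BK 10.8: (28.5,3) -> (28.5,13.8) [heading=270, draw]
  -- iteration 6/6 --
  RT 180: heading 270 -> 90
  BK 12.4: (28.5,13.8) -> (28.5,1.4) [heading=90, draw]
  LT 90: heading 90 -> 180
  BK 10.8: (28.5,1.4) -> (39.3,1.4) [heading=180, draw]
]
FD 7.7: (39.3,1.4) -> (31.6,1.4) [heading=180, draw]
BK 3.1: (31.6,1.4) -> (34.7,1.4) [heading=180, draw]
PU: pen up
BK 5: (34.7,1.4) -> (39.7,1.4) [heading=180, move]
Final: pos=(39.7,1.4), heading=180, 17 segment(s) drawn

Answer: 39.7 1.4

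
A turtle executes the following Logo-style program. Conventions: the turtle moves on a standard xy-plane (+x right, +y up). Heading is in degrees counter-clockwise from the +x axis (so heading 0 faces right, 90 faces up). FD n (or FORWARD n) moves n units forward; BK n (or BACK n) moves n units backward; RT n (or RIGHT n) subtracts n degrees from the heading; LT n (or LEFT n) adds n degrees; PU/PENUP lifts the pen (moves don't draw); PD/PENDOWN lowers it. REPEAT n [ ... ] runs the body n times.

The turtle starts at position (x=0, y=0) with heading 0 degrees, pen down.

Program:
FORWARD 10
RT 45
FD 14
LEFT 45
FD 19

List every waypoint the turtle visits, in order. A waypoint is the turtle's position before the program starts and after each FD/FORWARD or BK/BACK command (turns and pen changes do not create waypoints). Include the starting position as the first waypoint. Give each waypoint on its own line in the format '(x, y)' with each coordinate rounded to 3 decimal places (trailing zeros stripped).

Answer: (0, 0)
(10, 0)
(19.899, -9.899)
(38.899, -9.899)

Derivation:
Executing turtle program step by step:
Start: pos=(0,0), heading=0, pen down
FD 10: (0,0) -> (10,0) [heading=0, draw]
RT 45: heading 0 -> 315
FD 14: (10,0) -> (19.899,-9.899) [heading=315, draw]
LT 45: heading 315 -> 0
FD 19: (19.899,-9.899) -> (38.899,-9.899) [heading=0, draw]
Final: pos=(38.899,-9.899), heading=0, 3 segment(s) drawn
Waypoints (4 total):
(0, 0)
(10, 0)
(19.899, -9.899)
(38.899, -9.899)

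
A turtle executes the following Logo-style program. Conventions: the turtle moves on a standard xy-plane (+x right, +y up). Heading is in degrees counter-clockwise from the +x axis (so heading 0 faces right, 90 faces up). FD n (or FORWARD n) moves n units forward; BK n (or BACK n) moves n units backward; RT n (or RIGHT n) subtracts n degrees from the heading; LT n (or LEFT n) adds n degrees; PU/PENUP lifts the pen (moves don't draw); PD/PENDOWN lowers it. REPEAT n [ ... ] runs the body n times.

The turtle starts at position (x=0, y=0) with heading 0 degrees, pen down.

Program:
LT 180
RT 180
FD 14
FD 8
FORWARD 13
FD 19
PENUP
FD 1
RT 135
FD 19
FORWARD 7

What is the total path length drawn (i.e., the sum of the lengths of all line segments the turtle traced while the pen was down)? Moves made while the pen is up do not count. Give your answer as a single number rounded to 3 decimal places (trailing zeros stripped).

Executing turtle program step by step:
Start: pos=(0,0), heading=0, pen down
LT 180: heading 0 -> 180
RT 180: heading 180 -> 0
FD 14: (0,0) -> (14,0) [heading=0, draw]
FD 8: (14,0) -> (22,0) [heading=0, draw]
FD 13: (22,0) -> (35,0) [heading=0, draw]
FD 19: (35,0) -> (54,0) [heading=0, draw]
PU: pen up
FD 1: (54,0) -> (55,0) [heading=0, move]
RT 135: heading 0 -> 225
FD 19: (55,0) -> (41.565,-13.435) [heading=225, move]
FD 7: (41.565,-13.435) -> (36.615,-18.385) [heading=225, move]
Final: pos=(36.615,-18.385), heading=225, 4 segment(s) drawn

Segment lengths:
  seg 1: (0,0) -> (14,0), length = 14
  seg 2: (14,0) -> (22,0), length = 8
  seg 3: (22,0) -> (35,0), length = 13
  seg 4: (35,0) -> (54,0), length = 19
Total = 54

Answer: 54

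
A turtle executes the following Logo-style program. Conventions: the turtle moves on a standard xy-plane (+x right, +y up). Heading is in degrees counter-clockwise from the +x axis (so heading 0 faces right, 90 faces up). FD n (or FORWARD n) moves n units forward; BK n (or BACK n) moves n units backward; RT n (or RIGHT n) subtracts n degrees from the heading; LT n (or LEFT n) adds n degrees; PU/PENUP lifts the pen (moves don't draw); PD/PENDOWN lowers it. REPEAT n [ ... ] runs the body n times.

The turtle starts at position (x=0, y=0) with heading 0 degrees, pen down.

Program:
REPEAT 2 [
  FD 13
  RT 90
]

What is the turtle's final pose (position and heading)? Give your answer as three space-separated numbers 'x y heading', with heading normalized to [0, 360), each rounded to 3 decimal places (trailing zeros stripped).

Executing turtle program step by step:
Start: pos=(0,0), heading=0, pen down
REPEAT 2 [
  -- iteration 1/2 --
  FD 13: (0,0) -> (13,0) [heading=0, draw]
  RT 90: heading 0 -> 270
  -- iteration 2/2 --
  FD 13: (13,0) -> (13,-13) [heading=270, draw]
  RT 90: heading 270 -> 180
]
Final: pos=(13,-13), heading=180, 2 segment(s) drawn

Answer: 13 -13 180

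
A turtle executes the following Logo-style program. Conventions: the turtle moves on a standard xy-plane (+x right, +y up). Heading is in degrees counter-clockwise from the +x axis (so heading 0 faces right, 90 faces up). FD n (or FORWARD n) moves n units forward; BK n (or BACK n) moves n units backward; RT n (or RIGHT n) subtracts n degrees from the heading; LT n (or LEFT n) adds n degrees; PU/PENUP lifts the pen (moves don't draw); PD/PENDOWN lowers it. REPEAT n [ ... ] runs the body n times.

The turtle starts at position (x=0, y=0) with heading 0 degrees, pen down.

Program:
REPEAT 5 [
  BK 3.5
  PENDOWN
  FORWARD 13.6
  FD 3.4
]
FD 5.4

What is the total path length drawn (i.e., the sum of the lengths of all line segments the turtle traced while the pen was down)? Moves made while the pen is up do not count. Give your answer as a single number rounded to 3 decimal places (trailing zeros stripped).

Answer: 107.9

Derivation:
Executing turtle program step by step:
Start: pos=(0,0), heading=0, pen down
REPEAT 5 [
  -- iteration 1/5 --
  BK 3.5: (0,0) -> (-3.5,0) [heading=0, draw]
  PD: pen down
  FD 13.6: (-3.5,0) -> (10.1,0) [heading=0, draw]
  FD 3.4: (10.1,0) -> (13.5,0) [heading=0, draw]
  -- iteration 2/5 --
  BK 3.5: (13.5,0) -> (10,0) [heading=0, draw]
  PD: pen down
  FD 13.6: (10,0) -> (23.6,0) [heading=0, draw]
  FD 3.4: (23.6,0) -> (27,0) [heading=0, draw]
  -- iteration 3/5 --
  BK 3.5: (27,0) -> (23.5,0) [heading=0, draw]
  PD: pen down
  FD 13.6: (23.5,0) -> (37.1,0) [heading=0, draw]
  FD 3.4: (37.1,0) -> (40.5,0) [heading=0, draw]
  -- iteration 4/5 --
  BK 3.5: (40.5,0) -> (37,0) [heading=0, draw]
  PD: pen down
  FD 13.6: (37,0) -> (50.6,0) [heading=0, draw]
  FD 3.4: (50.6,0) -> (54,0) [heading=0, draw]
  -- iteration 5/5 --
  BK 3.5: (54,0) -> (50.5,0) [heading=0, draw]
  PD: pen down
  FD 13.6: (50.5,0) -> (64.1,0) [heading=0, draw]
  FD 3.4: (64.1,0) -> (67.5,0) [heading=0, draw]
]
FD 5.4: (67.5,0) -> (72.9,0) [heading=0, draw]
Final: pos=(72.9,0), heading=0, 16 segment(s) drawn

Segment lengths:
  seg 1: (0,0) -> (-3.5,0), length = 3.5
  seg 2: (-3.5,0) -> (10.1,0), length = 13.6
  seg 3: (10.1,0) -> (13.5,0), length = 3.4
  seg 4: (13.5,0) -> (10,0), length = 3.5
  seg 5: (10,0) -> (23.6,0), length = 13.6
  seg 6: (23.6,0) -> (27,0), length = 3.4
  seg 7: (27,0) -> (23.5,0), length = 3.5
  seg 8: (23.5,0) -> (37.1,0), length = 13.6
  seg 9: (37.1,0) -> (40.5,0), length = 3.4
  seg 10: (40.5,0) -> (37,0), length = 3.5
  seg 11: (37,0) -> (50.6,0), length = 13.6
  seg 12: (50.6,0) -> (54,0), length = 3.4
  seg 13: (54,0) -> (50.5,0), length = 3.5
  seg 14: (50.5,0) -> (64.1,0), length = 13.6
  seg 15: (64.1,0) -> (67.5,0), length = 3.4
  seg 16: (67.5,0) -> (72.9,0), length = 5.4
Total = 107.9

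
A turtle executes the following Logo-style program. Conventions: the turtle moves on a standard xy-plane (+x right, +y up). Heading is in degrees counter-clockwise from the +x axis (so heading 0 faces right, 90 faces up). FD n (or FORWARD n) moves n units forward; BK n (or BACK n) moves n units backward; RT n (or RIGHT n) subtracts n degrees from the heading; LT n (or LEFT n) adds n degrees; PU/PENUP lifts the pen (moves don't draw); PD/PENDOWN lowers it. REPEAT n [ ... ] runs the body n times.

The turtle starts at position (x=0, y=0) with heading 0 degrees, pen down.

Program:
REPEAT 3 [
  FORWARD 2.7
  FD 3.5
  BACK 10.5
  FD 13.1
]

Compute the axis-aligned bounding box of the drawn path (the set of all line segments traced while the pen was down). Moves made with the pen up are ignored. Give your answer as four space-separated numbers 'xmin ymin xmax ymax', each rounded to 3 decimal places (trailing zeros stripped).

Executing turtle program step by step:
Start: pos=(0,0), heading=0, pen down
REPEAT 3 [
  -- iteration 1/3 --
  FD 2.7: (0,0) -> (2.7,0) [heading=0, draw]
  FD 3.5: (2.7,0) -> (6.2,0) [heading=0, draw]
  BK 10.5: (6.2,0) -> (-4.3,0) [heading=0, draw]
  FD 13.1: (-4.3,0) -> (8.8,0) [heading=0, draw]
  -- iteration 2/3 --
  FD 2.7: (8.8,0) -> (11.5,0) [heading=0, draw]
  FD 3.5: (11.5,0) -> (15,0) [heading=0, draw]
  BK 10.5: (15,0) -> (4.5,0) [heading=0, draw]
  FD 13.1: (4.5,0) -> (17.6,0) [heading=0, draw]
  -- iteration 3/3 --
  FD 2.7: (17.6,0) -> (20.3,0) [heading=0, draw]
  FD 3.5: (20.3,0) -> (23.8,0) [heading=0, draw]
  BK 10.5: (23.8,0) -> (13.3,0) [heading=0, draw]
  FD 13.1: (13.3,0) -> (26.4,0) [heading=0, draw]
]
Final: pos=(26.4,0), heading=0, 12 segment(s) drawn

Segment endpoints: x in {-4.3, 0, 2.7, 4.5, 6.2, 8.8, 11.5, 13.3, 15, 17.6, 20.3, 23.8, 26.4}, y in {0}
xmin=-4.3, ymin=0, xmax=26.4, ymax=0

Answer: -4.3 0 26.4 0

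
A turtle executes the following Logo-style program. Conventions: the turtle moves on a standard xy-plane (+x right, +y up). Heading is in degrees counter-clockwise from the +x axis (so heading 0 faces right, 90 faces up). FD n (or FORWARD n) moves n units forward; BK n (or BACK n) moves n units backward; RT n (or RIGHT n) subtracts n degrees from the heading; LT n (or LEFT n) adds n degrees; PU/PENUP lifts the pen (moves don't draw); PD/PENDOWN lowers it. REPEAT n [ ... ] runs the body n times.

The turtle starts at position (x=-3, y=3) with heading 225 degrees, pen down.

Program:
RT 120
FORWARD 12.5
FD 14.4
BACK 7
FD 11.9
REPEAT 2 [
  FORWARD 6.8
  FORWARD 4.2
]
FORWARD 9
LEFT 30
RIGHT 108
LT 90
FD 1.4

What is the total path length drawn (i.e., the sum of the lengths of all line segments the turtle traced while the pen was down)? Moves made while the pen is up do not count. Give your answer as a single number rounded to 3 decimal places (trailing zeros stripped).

Executing turtle program step by step:
Start: pos=(-3,3), heading=225, pen down
RT 120: heading 225 -> 105
FD 12.5: (-3,3) -> (-6.235,15.074) [heading=105, draw]
FD 14.4: (-6.235,15.074) -> (-9.962,28.983) [heading=105, draw]
BK 7: (-9.962,28.983) -> (-8.15,22.222) [heading=105, draw]
FD 11.9: (-8.15,22.222) -> (-11.23,33.716) [heading=105, draw]
REPEAT 2 [
  -- iteration 1/2 --
  FD 6.8: (-11.23,33.716) -> (-12.99,40.285) [heading=105, draw]
  FD 4.2: (-12.99,40.285) -> (-14.077,44.342) [heading=105, draw]
  -- iteration 2/2 --
  FD 6.8: (-14.077,44.342) -> (-15.837,50.91) [heading=105, draw]
  FD 4.2: (-15.837,50.91) -> (-16.924,54.967) [heading=105, draw]
]
FD 9: (-16.924,54.967) -> (-19.254,63.66) [heading=105, draw]
LT 30: heading 105 -> 135
RT 108: heading 135 -> 27
LT 90: heading 27 -> 117
FD 1.4: (-19.254,63.66) -> (-19.889,64.908) [heading=117, draw]
Final: pos=(-19.889,64.908), heading=117, 10 segment(s) drawn

Segment lengths:
  seg 1: (-3,3) -> (-6.235,15.074), length = 12.5
  seg 2: (-6.235,15.074) -> (-9.962,28.983), length = 14.4
  seg 3: (-9.962,28.983) -> (-8.15,22.222), length = 7
  seg 4: (-8.15,22.222) -> (-11.23,33.716), length = 11.9
  seg 5: (-11.23,33.716) -> (-12.99,40.285), length = 6.8
  seg 6: (-12.99,40.285) -> (-14.077,44.342), length = 4.2
  seg 7: (-14.077,44.342) -> (-15.837,50.91), length = 6.8
  seg 8: (-15.837,50.91) -> (-16.924,54.967), length = 4.2
  seg 9: (-16.924,54.967) -> (-19.254,63.66), length = 9
  seg 10: (-19.254,63.66) -> (-19.889,64.908), length = 1.4
Total = 78.2

Answer: 78.2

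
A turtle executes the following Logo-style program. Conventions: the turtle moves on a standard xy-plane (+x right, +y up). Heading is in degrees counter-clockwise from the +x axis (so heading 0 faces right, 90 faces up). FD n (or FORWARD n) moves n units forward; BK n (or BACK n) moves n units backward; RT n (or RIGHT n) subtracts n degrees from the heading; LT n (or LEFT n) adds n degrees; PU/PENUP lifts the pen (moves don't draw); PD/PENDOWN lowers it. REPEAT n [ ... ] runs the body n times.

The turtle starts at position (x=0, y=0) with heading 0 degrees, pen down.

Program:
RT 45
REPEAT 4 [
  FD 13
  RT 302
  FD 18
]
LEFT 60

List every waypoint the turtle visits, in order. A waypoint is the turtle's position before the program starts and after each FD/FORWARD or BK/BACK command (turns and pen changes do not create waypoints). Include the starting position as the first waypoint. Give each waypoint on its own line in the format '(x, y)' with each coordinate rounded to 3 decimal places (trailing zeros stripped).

Executing turtle program step by step:
Start: pos=(0,0), heading=0, pen down
RT 45: heading 0 -> 315
REPEAT 4 [
  -- iteration 1/4 --
  FD 13: (0,0) -> (9.192,-9.192) [heading=315, draw]
  RT 302: heading 315 -> 13
  FD 18: (9.192,-9.192) -> (26.731,-5.143) [heading=13, draw]
  -- iteration 2/4 --
  FD 13: (26.731,-5.143) -> (39.398,-2.219) [heading=13, draw]
  RT 302: heading 13 -> 71
  FD 18: (39.398,-2.219) -> (45.258,14.8) [heading=71, draw]
  -- iteration 3/4 --
  FD 13: (45.258,14.8) -> (49.49,27.092) [heading=71, draw]
  RT 302: heading 71 -> 129
  FD 18: (49.49,27.092) -> (38.163,41.081) [heading=129, draw]
  -- iteration 4/4 --
  FD 13: (38.163,41.081) -> (29.982,51.184) [heading=129, draw]
  RT 302: heading 129 -> 187
  FD 18: (29.982,51.184) -> (12.116,48.99) [heading=187, draw]
]
LT 60: heading 187 -> 247
Final: pos=(12.116,48.99), heading=247, 8 segment(s) drawn
Waypoints (9 total):
(0, 0)
(9.192, -9.192)
(26.731, -5.143)
(39.398, -2.219)
(45.258, 14.8)
(49.49, 27.092)
(38.163, 41.081)
(29.982, 51.184)
(12.116, 48.99)

Answer: (0, 0)
(9.192, -9.192)
(26.731, -5.143)
(39.398, -2.219)
(45.258, 14.8)
(49.49, 27.092)
(38.163, 41.081)
(29.982, 51.184)
(12.116, 48.99)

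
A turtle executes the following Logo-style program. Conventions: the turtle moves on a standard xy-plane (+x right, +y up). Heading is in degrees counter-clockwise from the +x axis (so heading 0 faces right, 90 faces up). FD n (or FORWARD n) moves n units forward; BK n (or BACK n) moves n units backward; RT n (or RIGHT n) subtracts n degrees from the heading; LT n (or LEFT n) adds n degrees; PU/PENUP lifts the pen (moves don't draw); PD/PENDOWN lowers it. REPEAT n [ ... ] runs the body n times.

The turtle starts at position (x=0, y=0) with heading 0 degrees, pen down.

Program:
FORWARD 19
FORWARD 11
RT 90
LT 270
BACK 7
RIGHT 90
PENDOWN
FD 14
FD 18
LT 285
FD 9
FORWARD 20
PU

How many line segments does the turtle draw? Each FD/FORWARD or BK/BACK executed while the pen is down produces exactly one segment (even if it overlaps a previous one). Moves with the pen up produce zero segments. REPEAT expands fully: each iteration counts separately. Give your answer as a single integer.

Answer: 7

Derivation:
Executing turtle program step by step:
Start: pos=(0,0), heading=0, pen down
FD 19: (0,0) -> (19,0) [heading=0, draw]
FD 11: (19,0) -> (30,0) [heading=0, draw]
RT 90: heading 0 -> 270
LT 270: heading 270 -> 180
BK 7: (30,0) -> (37,0) [heading=180, draw]
RT 90: heading 180 -> 90
PD: pen down
FD 14: (37,0) -> (37,14) [heading=90, draw]
FD 18: (37,14) -> (37,32) [heading=90, draw]
LT 285: heading 90 -> 15
FD 9: (37,32) -> (45.693,34.329) [heading=15, draw]
FD 20: (45.693,34.329) -> (65.012,39.506) [heading=15, draw]
PU: pen up
Final: pos=(65.012,39.506), heading=15, 7 segment(s) drawn
Segments drawn: 7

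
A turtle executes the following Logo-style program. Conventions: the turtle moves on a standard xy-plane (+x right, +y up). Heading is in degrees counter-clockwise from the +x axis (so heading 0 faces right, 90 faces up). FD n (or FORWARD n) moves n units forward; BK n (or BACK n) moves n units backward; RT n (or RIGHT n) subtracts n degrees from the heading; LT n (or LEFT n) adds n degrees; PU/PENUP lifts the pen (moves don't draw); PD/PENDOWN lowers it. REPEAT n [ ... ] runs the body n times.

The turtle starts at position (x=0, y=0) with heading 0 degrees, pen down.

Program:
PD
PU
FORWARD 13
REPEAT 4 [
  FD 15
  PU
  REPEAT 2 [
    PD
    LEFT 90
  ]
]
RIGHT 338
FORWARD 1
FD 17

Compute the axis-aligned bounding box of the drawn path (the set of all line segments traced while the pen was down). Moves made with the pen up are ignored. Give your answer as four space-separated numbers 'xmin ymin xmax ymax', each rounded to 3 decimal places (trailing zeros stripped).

Answer: 13 0 29.689 6.743

Derivation:
Executing turtle program step by step:
Start: pos=(0,0), heading=0, pen down
PD: pen down
PU: pen up
FD 13: (0,0) -> (13,0) [heading=0, move]
REPEAT 4 [
  -- iteration 1/4 --
  FD 15: (13,0) -> (28,0) [heading=0, move]
  PU: pen up
  REPEAT 2 [
    -- iteration 1/2 --
    PD: pen down
    LT 90: heading 0 -> 90
    -- iteration 2/2 --
    PD: pen down
    LT 90: heading 90 -> 180
  ]
  -- iteration 2/4 --
  FD 15: (28,0) -> (13,0) [heading=180, draw]
  PU: pen up
  REPEAT 2 [
    -- iteration 1/2 --
    PD: pen down
    LT 90: heading 180 -> 270
    -- iteration 2/2 --
    PD: pen down
    LT 90: heading 270 -> 0
  ]
  -- iteration 3/4 --
  FD 15: (13,0) -> (28,0) [heading=0, draw]
  PU: pen up
  REPEAT 2 [
    -- iteration 1/2 --
    PD: pen down
    LT 90: heading 0 -> 90
    -- iteration 2/2 --
    PD: pen down
    LT 90: heading 90 -> 180
  ]
  -- iteration 4/4 --
  FD 15: (28,0) -> (13,0) [heading=180, draw]
  PU: pen up
  REPEAT 2 [
    -- iteration 1/2 --
    PD: pen down
    LT 90: heading 180 -> 270
    -- iteration 2/2 --
    PD: pen down
    LT 90: heading 270 -> 0
  ]
]
RT 338: heading 0 -> 22
FD 1: (13,0) -> (13.927,0.375) [heading=22, draw]
FD 17: (13.927,0.375) -> (29.689,6.743) [heading=22, draw]
Final: pos=(29.689,6.743), heading=22, 5 segment(s) drawn

Segment endpoints: x in {13, 13.927, 28, 29.689}, y in {0, 0, 0, 0, 0.375, 6.743}
xmin=13, ymin=0, xmax=29.689, ymax=6.743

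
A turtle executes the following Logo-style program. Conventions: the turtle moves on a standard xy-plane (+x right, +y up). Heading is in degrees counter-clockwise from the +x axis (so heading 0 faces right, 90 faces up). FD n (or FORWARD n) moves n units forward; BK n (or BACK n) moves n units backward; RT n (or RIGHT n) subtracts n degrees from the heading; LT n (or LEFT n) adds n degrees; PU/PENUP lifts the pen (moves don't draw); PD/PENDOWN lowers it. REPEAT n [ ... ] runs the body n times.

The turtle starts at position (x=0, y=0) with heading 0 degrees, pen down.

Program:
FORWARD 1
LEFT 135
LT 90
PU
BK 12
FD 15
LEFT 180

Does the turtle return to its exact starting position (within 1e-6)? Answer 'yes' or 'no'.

Answer: no

Derivation:
Executing turtle program step by step:
Start: pos=(0,0), heading=0, pen down
FD 1: (0,0) -> (1,0) [heading=0, draw]
LT 135: heading 0 -> 135
LT 90: heading 135 -> 225
PU: pen up
BK 12: (1,0) -> (9.485,8.485) [heading=225, move]
FD 15: (9.485,8.485) -> (-1.121,-2.121) [heading=225, move]
LT 180: heading 225 -> 45
Final: pos=(-1.121,-2.121), heading=45, 1 segment(s) drawn

Start position: (0, 0)
Final position: (-1.121, -2.121)
Distance = 2.399; >= 1e-6 -> NOT closed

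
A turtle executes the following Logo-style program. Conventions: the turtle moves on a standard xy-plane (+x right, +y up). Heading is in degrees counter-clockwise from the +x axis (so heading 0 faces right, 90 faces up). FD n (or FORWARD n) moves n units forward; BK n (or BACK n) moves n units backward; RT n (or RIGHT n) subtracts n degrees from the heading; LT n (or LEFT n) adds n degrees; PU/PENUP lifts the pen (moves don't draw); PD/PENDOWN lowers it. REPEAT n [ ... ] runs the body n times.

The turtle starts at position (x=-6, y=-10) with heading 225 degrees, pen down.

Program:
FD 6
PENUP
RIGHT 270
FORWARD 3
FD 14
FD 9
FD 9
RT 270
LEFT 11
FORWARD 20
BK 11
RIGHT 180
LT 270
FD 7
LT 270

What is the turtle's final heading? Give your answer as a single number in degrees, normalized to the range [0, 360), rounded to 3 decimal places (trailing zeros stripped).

Executing turtle program step by step:
Start: pos=(-6,-10), heading=225, pen down
FD 6: (-6,-10) -> (-10.243,-14.243) [heading=225, draw]
PU: pen up
RT 270: heading 225 -> 315
FD 3: (-10.243,-14.243) -> (-8.121,-16.364) [heading=315, move]
FD 14: (-8.121,-16.364) -> (1.778,-26.263) [heading=315, move]
FD 9: (1.778,-26.263) -> (8.142,-32.627) [heading=315, move]
FD 9: (8.142,-32.627) -> (14.506,-38.991) [heading=315, move]
RT 270: heading 315 -> 45
LT 11: heading 45 -> 56
FD 20: (14.506,-38.991) -> (25.69,-22.411) [heading=56, move]
BK 11: (25.69,-22.411) -> (19.539,-31.53) [heading=56, move]
RT 180: heading 56 -> 236
LT 270: heading 236 -> 146
FD 7: (19.539,-31.53) -> (13.736,-27.616) [heading=146, move]
LT 270: heading 146 -> 56
Final: pos=(13.736,-27.616), heading=56, 1 segment(s) drawn

Answer: 56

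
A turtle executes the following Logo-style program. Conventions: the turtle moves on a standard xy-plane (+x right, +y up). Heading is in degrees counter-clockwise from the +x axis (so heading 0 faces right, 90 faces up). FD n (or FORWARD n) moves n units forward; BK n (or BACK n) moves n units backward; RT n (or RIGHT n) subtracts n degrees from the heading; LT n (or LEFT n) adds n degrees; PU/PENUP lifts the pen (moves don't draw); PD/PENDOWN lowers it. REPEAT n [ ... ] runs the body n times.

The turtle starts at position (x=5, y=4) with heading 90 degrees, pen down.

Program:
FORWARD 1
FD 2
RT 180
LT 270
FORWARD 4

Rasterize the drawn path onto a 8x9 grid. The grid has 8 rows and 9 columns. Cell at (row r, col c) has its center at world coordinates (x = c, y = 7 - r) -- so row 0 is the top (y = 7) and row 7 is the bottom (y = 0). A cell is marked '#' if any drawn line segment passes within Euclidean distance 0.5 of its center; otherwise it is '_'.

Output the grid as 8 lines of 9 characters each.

Segment 0: (5,4) -> (5,5)
Segment 1: (5,5) -> (5,7)
Segment 2: (5,7) -> (1,7)

Answer: _#####___
_____#___
_____#___
_____#___
_________
_________
_________
_________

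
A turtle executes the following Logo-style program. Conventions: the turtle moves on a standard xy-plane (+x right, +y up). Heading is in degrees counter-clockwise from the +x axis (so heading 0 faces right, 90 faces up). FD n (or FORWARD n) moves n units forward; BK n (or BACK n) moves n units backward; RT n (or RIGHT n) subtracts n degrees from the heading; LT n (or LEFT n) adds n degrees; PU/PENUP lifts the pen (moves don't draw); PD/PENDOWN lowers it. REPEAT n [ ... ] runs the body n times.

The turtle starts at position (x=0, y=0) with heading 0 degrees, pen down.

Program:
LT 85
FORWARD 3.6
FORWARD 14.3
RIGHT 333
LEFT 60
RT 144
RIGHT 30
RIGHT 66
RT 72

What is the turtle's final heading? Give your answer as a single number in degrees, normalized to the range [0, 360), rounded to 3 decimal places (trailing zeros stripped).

Executing turtle program step by step:
Start: pos=(0,0), heading=0, pen down
LT 85: heading 0 -> 85
FD 3.6: (0,0) -> (0.314,3.586) [heading=85, draw]
FD 14.3: (0.314,3.586) -> (1.56,17.832) [heading=85, draw]
RT 333: heading 85 -> 112
LT 60: heading 112 -> 172
RT 144: heading 172 -> 28
RT 30: heading 28 -> 358
RT 66: heading 358 -> 292
RT 72: heading 292 -> 220
Final: pos=(1.56,17.832), heading=220, 2 segment(s) drawn

Answer: 220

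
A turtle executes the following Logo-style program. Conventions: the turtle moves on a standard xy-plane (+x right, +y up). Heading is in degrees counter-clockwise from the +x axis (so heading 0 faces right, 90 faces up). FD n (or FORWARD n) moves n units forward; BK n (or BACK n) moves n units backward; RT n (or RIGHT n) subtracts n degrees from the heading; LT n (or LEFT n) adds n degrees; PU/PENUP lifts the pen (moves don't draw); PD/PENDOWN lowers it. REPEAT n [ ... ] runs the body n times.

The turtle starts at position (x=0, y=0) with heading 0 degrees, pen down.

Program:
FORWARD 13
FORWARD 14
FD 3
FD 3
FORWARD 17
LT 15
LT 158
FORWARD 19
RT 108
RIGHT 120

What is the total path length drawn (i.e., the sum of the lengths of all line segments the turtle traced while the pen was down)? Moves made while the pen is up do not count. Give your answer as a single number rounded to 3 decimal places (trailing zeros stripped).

Answer: 69

Derivation:
Executing turtle program step by step:
Start: pos=(0,0), heading=0, pen down
FD 13: (0,0) -> (13,0) [heading=0, draw]
FD 14: (13,0) -> (27,0) [heading=0, draw]
FD 3: (27,0) -> (30,0) [heading=0, draw]
FD 3: (30,0) -> (33,0) [heading=0, draw]
FD 17: (33,0) -> (50,0) [heading=0, draw]
LT 15: heading 0 -> 15
LT 158: heading 15 -> 173
FD 19: (50,0) -> (31.142,2.316) [heading=173, draw]
RT 108: heading 173 -> 65
RT 120: heading 65 -> 305
Final: pos=(31.142,2.316), heading=305, 6 segment(s) drawn

Segment lengths:
  seg 1: (0,0) -> (13,0), length = 13
  seg 2: (13,0) -> (27,0), length = 14
  seg 3: (27,0) -> (30,0), length = 3
  seg 4: (30,0) -> (33,0), length = 3
  seg 5: (33,0) -> (50,0), length = 17
  seg 6: (50,0) -> (31.142,2.316), length = 19
Total = 69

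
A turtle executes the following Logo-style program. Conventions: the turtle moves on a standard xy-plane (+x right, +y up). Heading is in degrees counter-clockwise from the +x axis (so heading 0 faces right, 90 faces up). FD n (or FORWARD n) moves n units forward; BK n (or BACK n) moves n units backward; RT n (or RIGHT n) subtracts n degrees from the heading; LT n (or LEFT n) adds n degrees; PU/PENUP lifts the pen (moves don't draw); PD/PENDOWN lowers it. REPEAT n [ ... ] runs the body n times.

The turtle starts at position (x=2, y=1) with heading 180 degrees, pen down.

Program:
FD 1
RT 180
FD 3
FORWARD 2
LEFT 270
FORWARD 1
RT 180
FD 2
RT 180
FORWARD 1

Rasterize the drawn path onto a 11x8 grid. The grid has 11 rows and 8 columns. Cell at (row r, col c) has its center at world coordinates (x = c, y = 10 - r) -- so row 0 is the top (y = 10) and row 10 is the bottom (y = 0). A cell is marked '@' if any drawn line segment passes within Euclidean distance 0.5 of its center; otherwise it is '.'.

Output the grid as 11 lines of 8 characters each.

Segment 0: (2,1) -> (1,1)
Segment 1: (1,1) -> (4,1)
Segment 2: (4,1) -> (6,1)
Segment 3: (6,1) -> (6,0)
Segment 4: (6,0) -> (6,2)
Segment 5: (6,2) -> (6,1)

Answer: ........
........
........
........
........
........
........
........
......@.
.@@@@@@.
......@.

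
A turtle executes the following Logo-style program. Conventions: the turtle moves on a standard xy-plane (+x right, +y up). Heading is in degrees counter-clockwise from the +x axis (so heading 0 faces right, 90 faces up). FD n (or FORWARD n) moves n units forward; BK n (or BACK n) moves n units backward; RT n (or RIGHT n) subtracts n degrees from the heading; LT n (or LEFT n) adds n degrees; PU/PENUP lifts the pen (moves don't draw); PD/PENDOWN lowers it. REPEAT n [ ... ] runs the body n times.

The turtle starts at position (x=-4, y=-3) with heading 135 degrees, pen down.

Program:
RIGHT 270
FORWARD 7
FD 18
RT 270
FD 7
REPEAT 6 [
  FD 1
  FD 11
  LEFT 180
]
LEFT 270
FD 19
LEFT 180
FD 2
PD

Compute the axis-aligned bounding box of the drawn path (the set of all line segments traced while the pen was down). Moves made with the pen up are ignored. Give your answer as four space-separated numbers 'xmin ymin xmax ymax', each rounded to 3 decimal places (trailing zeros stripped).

Executing turtle program step by step:
Start: pos=(-4,-3), heading=135, pen down
RT 270: heading 135 -> 225
FD 7: (-4,-3) -> (-8.95,-7.95) [heading=225, draw]
FD 18: (-8.95,-7.95) -> (-21.678,-20.678) [heading=225, draw]
RT 270: heading 225 -> 315
FD 7: (-21.678,-20.678) -> (-16.728,-25.627) [heading=315, draw]
REPEAT 6 [
  -- iteration 1/6 --
  FD 1: (-16.728,-25.627) -> (-16.021,-26.335) [heading=315, draw]
  FD 11: (-16.021,-26.335) -> (-8.243,-34.113) [heading=315, draw]
  LT 180: heading 315 -> 135
  -- iteration 2/6 --
  FD 1: (-8.243,-34.113) -> (-8.95,-33.406) [heading=135, draw]
  FD 11: (-8.95,-33.406) -> (-16.728,-25.627) [heading=135, draw]
  LT 180: heading 135 -> 315
  -- iteration 3/6 --
  FD 1: (-16.728,-25.627) -> (-16.021,-26.335) [heading=315, draw]
  FD 11: (-16.021,-26.335) -> (-8.243,-34.113) [heading=315, draw]
  LT 180: heading 315 -> 135
  -- iteration 4/6 --
  FD 1: (-8.243,-34.113) -> (-8.95,-33.406) [heading=135, draw]
  FD 11: (-8.95,-33.406) -> (-16.728,-25.627) [heading=135, draw]
  LT 180: heading 135 -> 315
  -- iteration 5/6 --
  FD 1: (-16.728,-25.627) -> (-16.021,-26.335) [heading=315, draw]
  FD 11: (-16.021,-26.335) -> (-8.243,-34.113) [heading=315, draw]
  LT 180: heading 315 -> 135
  -- iteration 6/6 --
  FD 1: (-8.243,-34.113) -> (-8.95,-33.406) [heading=135, draw]
  FD 11: (-8.95,-33.406) -> (-16.728,-25.627) [heading=135, draw]
  LT 180: heading 135 -> 315
]
LT 270: heading 315 -> 225
FD 19: (-16.728,-25.627) -> (-30.163,-39.062) [heading=225, draw]
LT 180: heading 225 -> 45
FD 2: (-30.163,-39.062) -> (-28.749,-37.648) [heading=45, draw]
PD: pen down
Final: pos=(-28.749,-37.648), heading=45, 17 segment(s) drawn

Segment endpoints: x in {-30.163, -28.749, -21.678, -16.728, -16.728, -16.021, -8.95, -8.95, -8.95, -8.243, -8.243, -8.243, -4}, y in {-39.062, -37.648, -34.113, -33.406, -26.335, -25.627, -25.627, -20.678, -7.95, -3}
xmin=-30.163, ymin=-39.062, xmax=-4, ymax=-3

Answer: -30.163 -39.062 -4 -3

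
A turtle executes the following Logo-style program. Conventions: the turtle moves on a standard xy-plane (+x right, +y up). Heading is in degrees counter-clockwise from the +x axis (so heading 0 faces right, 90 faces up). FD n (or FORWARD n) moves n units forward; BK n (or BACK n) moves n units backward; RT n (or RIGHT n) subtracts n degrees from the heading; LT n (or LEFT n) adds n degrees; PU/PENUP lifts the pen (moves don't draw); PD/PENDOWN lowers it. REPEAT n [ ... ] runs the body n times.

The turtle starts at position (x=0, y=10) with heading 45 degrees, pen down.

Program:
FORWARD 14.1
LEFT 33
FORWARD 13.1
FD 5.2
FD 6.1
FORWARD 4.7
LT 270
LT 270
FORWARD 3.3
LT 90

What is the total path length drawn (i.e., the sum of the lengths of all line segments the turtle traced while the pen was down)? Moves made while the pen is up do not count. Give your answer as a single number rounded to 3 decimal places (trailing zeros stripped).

Answer: 46.5

Derivation:
Executing turtle program step by step:
Start: pos=(0,10), heading=45, pen down
FD 14.1: (0,10) -> (9.97,19.97) [heading=45, draw]
LT 33: heading 45 -> 78
FD 13.1: (9.97,19.97) -> (12.694,32.784) [heading=78, draw]
FD 5.2: (12.694,32.784) -> (13.775,37.87) [heading=78, draw]
FD 6.1: (13.775,37.87) -> (15.043,43.837) [heading=78, draw]
FD 4.7: (15.043,43.837) -> (16.02,48.434) [heading=78, draw]
LT 270: heading 78 -> 348
LT 270: heading 348 -> 258
FD 3.3: (16.02,48.434) -> (15.334,45.206) [heading=258, draw]
LT 90: heading 258 -> 348
Final: pos=(15.334,45.206), heading=348, 6 segment(s) drawn

Segment lengths:
  seg 1: (0,10) -> (9.97,19.97), length = 14.1
  seg 2: (9.97,19.97) -> (12.694,32.784), length = 13.1
  seg 3: (12.694,32.784) -> (13.775,37.87), length = 5.2
  seg 4: (13.775,37.87) -> (15.043,43.837), length = 6.1
  seg 5: (15.043,43.837) -> (16.02,48.434), length = 4.7
  seg 6: (16.02,48.434) -> (15.334,45.206), length = 3.3
Total = 46.5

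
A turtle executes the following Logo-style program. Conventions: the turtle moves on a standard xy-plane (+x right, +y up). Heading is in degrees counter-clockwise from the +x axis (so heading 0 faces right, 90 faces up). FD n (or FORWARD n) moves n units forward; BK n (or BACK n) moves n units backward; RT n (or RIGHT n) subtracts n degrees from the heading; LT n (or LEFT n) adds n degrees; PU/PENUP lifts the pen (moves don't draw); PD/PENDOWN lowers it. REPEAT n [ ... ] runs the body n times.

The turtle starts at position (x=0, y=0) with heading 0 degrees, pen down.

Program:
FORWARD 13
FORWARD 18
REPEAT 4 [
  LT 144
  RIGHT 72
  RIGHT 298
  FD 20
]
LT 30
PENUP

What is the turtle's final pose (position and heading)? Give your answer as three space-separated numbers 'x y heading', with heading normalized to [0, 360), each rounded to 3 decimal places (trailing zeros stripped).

Executing turtle program step by step:
Start: pos=(0,0), heading=0, pen down
FD 13: (0,0) -> (13,0) [heading=0, draw]
FD 18: (13,0) -> (31,0) [heading=0, draw]
REPEAT 4 [
  -- iteration 1/4 --
  LT 144: heading 0 -> 144
  RT 72: heading 144 -> 72
  RT 298: heading 72 -> 134
  FD 20: (31,0) -> (17.107,14.387) [heading=134, draw]
  -- iteration 2/4 --
  LT 144: heading 134 -> 278
  RT 72: heading 278 -> 206
  RT 298: heading 206 -> 268
  FD 20: (17.107,14.387) -> (16.409,-5.601) [heading=268, draw]
  -- iteration 3/4 --
  LT 144: heading 268 -> 52
  RT 72: heading 52 -> 340
  RT 298: heading 340 -> 42
  FD 20: (16.409,-5.601) -> (31.272,7.782) [heading=42, draw]
  -- iteration 4/4 --
  LT 144: heading 42 -> 186
  RT 72: heading 186 -> 114
  RT 298: heading 114 -> 176
  FD 20: (31.272,7.782) -> (11.32,9.177) [heading=176, draw]
]
LT 30: heading 176 -> 206
PU: pen up
Final: pos=(11.32,9.177), heading=206, 6 segment(s) drawn

Answer: 11.32 9.177 206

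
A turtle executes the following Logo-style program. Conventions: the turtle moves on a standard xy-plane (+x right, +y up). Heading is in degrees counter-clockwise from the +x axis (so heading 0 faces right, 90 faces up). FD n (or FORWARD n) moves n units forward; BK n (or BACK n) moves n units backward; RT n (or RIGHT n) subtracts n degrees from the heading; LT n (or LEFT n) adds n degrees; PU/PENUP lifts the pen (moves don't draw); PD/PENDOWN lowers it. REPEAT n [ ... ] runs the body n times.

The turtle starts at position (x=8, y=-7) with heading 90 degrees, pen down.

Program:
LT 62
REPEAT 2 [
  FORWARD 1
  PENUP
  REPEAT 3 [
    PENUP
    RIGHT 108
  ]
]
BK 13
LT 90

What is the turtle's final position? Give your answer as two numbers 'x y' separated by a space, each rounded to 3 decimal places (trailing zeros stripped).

Executing turtle program step by step:
Start: pos=(8,-7), heading=90, pen down
LT 62: heading 90 -> 152
REPEAT 2 [
  -- iteration 1/2 --
  FD 1: (8,-7) -> (7.117,-6.531) [heading=152, draw]
  PU: pen up
  REPEAT 3 [
    -- iteration 1/3 --
    PU: pen up
    RT 108: heading 152 -> 44
    -- iteration 2/3 --
    PU: pen up
    RT 108: heading 44 -> 296
    -- iteration 3/3 --
    PU: pen up
    RT 108: heading 296 -> 188
  ]
  -- iteration 2/2 --
  FD 1: (7.117,-6.531) -> (6.127,-6.67) [heading=188, move]
  PU: pen up
  REPEAT 3 [
    -- iteration 1/3 --
    PU: pen up
    RT 108: heading 188 -> 80
    -- iteration 2/3 --
    PU: pen up
    RT 108: heading 80 -> 332
    -- iteration 3/3 --
    PU: pen up
    RT 108: heading 332 -> 224
  ]
]
BK 13: (6.127,-6.67) -> (15.478,2.361) [heading=224, move]
LT 90: heading 224 -> 314
Final: pos=(15.478,2.361), heading=314, 1 segment(s) drawn

Answer: 15.478 2.361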